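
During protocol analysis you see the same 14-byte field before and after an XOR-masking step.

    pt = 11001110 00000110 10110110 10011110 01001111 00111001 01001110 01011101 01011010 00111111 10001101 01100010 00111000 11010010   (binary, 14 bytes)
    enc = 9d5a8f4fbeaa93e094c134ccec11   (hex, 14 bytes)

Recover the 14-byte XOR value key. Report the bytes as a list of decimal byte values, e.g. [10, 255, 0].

Since enc = pt ⊕ key, XORing both sides with pt gives key = pt ⊕ enc.
byte 0: 206 ⊕ 157 =  83
byte 1:   6 ⊕  90 =  92
byte 2: 182 ⊕ 143 =  57
byte 3: 158 ⊕  79 = 209
byte 4:  79 ⊕ 190 = 241
byte 5:  57 ⊕ 170 = 147
byte 6:  78 ⊕ 147 = 221
byte 7:  93 ⊕ 224 = 189
byte 8:  90 ⊕ 148 = 206
byte 9:  63 ⊕ 193 = 254
byte 10: 141 ⊕  52 = 185
byte 11:  98 ⊕ 204 = 174
byte 12:  56 ⊕ 236 = 212
byte 13: 210 ⊕  17 = 195

[83, 92, 57, 209, 241, 147, 221, 189, 206, 254, 185, 174, 212, 195]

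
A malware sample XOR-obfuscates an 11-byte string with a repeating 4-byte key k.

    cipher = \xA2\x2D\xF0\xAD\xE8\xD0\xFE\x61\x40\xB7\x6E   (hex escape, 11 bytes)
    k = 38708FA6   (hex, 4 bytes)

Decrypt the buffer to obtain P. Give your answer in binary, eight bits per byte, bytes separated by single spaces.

The 4-byte key repeats, so the effective keystream is 38 70 8f a6 38 70 8f a6 38 70 8f.
byte 0: 162 ^  56 = 154
byte 1:  45 ^ 112 =  93
byte 2: 240 ^ 143 = 127
byte 3: 173 ^ 166 =  11
byte 4: 232 ^  56 = 208
byte 5: 208 ^ 112 = 160
byte 6: 254 ^ 143 = 113
byte 7:  97 ^ 166 = 199
byte 8:  64 ^  56 = 120
byte 9: 183 ^ 112 = 199
byte 10: 110 ^ 143 = 225

10011010 01011101 01111111 00001011 11010000 10100000 01110001 11000111 01111000 11000111 11100001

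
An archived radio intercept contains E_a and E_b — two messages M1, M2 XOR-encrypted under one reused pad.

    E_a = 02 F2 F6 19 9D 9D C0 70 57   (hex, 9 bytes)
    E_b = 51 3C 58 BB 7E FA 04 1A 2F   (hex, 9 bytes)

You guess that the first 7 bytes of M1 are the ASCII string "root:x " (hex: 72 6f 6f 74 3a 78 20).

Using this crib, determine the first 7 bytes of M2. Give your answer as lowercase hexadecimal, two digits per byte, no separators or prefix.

First, E_a ⊕ E_b = (M1 ⊕ K) ⊕ (M2 ⊕ K) = M1 ⊕ M2, so the key drops out. Then M2 = (M1 ⊕ M2) ⊕ M1 over the first 7 bytes.
byte 0: (02 xor 51) xor 72 = 53 xor 72 = 21
byte 1: (f2 xor 3c) xor 6f = ce xor 6f = a1
byte 2: (f6 xor 58) xor 6f = ae xor 6f = c1
byte 3: (19 xor bb) xor 74 = a2 xor 74 = d6
byte 4: (9d xor 7e) xor 3a = e3 xor 3a = d9
byte 5: (9d xor fa) xor 78 = 67 xor 78 = 1f
byte 6: (c0 xor 04) xor 20 = c4 xor 20 = e4

21a1c1d6d91fe4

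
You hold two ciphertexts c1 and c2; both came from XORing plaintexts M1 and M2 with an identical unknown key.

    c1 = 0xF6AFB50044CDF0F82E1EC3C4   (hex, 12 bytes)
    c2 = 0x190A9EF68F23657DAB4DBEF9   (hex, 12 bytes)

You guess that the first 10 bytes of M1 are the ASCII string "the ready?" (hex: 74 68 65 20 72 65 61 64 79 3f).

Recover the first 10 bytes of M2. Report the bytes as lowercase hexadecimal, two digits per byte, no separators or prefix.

9bcd4ed6b98bf4e1fc6c

First, c1 ⊕ c2 = (M1 ⊕ K) ⊕ (M2 ⊕ K) = M1 ⊕ M2, so the key drops out. Then M2 = (M1 ⊕ M2) ⊕ M1 over the first 10 bytes.
byte 0: (f6 XOR 19) XOR 74 = ef XOR 74 = 9b
byte 1: (af XOR 0a) XOR 68 = a5 XOR 68 = cd
byte 2: (b5 XOR 9e) XOR 65 = 2b XOR 65 = 4e
byte 3: (00 XOR f6) XOR 20 = f6 XOR 20 = d6
byte 4: (44 XOR 8f) XOR 72 = cb XOR 72 = b9
byte 5: (cd XOR 23) XOR 65 = ee XOR 65 = 8b
byte 6: (f0 XOR 65) XOR 61 = 95 XOR 61 = f4
byte 7: (f8 XOR 7d) XOR 64 = 85 XOR 64 = e1
byte 8: (2e XOR ab) XOR 79 = 85 XOR 79 = fc
byte 9: (1e XOR 4d) XOR 3f = 53 XOR 3f = 6c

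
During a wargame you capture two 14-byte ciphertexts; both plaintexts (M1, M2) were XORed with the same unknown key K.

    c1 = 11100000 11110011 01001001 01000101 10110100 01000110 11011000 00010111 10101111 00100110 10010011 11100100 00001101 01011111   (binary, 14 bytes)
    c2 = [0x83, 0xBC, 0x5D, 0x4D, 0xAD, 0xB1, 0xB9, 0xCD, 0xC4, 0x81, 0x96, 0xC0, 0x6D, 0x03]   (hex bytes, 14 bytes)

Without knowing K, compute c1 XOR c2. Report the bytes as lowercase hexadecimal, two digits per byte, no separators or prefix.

634f140819f761da6ba70524605c

c1 ⊕ c2 = (M1 ⊕ K) ⊕ (M2 ⊕ K) = M1 ⊕ M2 — the shared key cancels under XOR.
224 XOR 131 =  99
243 XOR 188 =  79
 73 XOR  93 =  20
 69 XOR  77 =   8
180 XOR 173 =  25
 70 XOR 177 = 247
216 XOR 185 =  97
 23 XOR 205 = 218
175 XOR 196 = 107
 38 XOR 129 = 167
147 XOR 150 =   5
228 XOR 192 =  36
 13 XOR 109 =  96
 95 XOR   3 =  92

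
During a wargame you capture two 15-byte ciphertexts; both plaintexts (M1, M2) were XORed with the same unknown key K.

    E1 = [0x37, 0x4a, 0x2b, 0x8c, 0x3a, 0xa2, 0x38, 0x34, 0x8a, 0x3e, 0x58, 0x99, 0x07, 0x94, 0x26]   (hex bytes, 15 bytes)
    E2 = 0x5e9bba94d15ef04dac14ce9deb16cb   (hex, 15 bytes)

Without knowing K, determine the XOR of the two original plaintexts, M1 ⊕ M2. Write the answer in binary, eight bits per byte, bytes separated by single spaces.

01101001 11010001 10010001 00011000 11101011 11111100 11001000 01111001 00100110 00101010 10010110 00000100 11101100 10000010 11101101

E1 ⊕ E2 = (M1 ⊕ K) ⊕ (M2 ⊕ K) = M1 ⊕ M2 — the shared key cancels under XOR.
byte 0:  55 xor  94 = 105
byte 1:  74 xor 155 = 209
byte 2:  43 xor 186 = 145
byte 3: 140 xor 148 =  24
byte 4:  58 xor 209 = 235
byte 5: 162 xor  94 = 252
byte 6:  56 xor 240 = 200
byte 7:  52 xor  77 = 121
byte 8: 138 xor 172 =  38
byte 9:  62 xor  20 =  42
byte 10:  88 xor 206 = 150
byte 11: 153 xor 157 =   4
byte 12:   7 xor 235 = 236
byte 13: 148 xor  22 = 130
byte 14:  38 xor 203 = 237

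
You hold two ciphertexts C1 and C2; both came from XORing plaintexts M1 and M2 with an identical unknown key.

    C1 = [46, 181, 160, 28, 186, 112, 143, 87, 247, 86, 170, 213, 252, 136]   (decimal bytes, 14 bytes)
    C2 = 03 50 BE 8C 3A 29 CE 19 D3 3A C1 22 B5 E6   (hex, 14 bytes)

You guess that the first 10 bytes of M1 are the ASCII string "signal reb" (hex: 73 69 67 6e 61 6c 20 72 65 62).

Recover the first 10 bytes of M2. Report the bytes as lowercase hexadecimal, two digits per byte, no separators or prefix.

5e8c79fee135613c410e

First, C1 ⊕ C2 = (M1 ⊕ K) ⊕ (M2 ⊕ K) = M1 ⊕ M2, so the key drops out. Then M2 = (M1 ⊕ M2) ⊕ M1 over the first 10 bytes.
byte 0: (2e XOR 03) XOR 73 = 2d XOR 73 = 5e
byte 1: (b5 XOR 50) XOR 69 = e5 XOR 69 = 8c
byte 2: (a0 XOR be) XOR 67 = 1e XOR 67 = 79
byte 3: (1c XOR 8c) XOR 6e = 90 XOR 6e = fe
byte 4: (ba XOR 3a) XOR 61 = 80 XOR 61 = e1
byte 5: (70 XOR 29) XOR 6c = 59 XOR 6c = 35
byte 6: (8f XOR ce) XOR 20 = 41 XOR 20 = 61
byte 7: (57 XOR 19) XOR 72 = 4e XOR 72 = 3c
byte 8: (f7 XOR d3) XOR 65 = 24 XOR 65 = 41
byte 9: (56 XOR 3a) XOR 62 = 6c XOR 62 = 0e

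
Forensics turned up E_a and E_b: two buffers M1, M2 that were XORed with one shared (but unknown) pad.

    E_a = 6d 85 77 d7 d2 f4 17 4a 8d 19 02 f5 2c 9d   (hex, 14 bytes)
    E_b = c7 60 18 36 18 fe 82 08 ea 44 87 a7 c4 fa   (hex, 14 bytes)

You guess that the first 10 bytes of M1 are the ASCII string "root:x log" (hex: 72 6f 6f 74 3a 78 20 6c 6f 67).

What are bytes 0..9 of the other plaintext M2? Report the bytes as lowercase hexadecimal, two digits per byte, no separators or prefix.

d88a0095f072b52e083a

First, E_a ⊕ E_b = (M1 ⊕ K) ⊕ (M2 ⊕ K) = M1 ⊕ M2, so the key drops out. Then M2 = (M1 ⊕ M2) ⊕ M1 over the first 10 bytes.
byte 0: (6d ⊕ c7) ⊕ 72 = aa ⊕ 72 = d8
byte 1: (85 ⊕ 60) ⊕ 6f = e5 ⊕ 6f = 8a
byte 2: (77 ⊕ 18) ⊕ 6f = 6f ⊕ 6f = 00
byte 3: (d7 ⊕ 36) ⊕ 74 = e1 ⊕ 74 = 95
byte 4: (d2 ⊕ 18) ⊕ 3a = ca ⊕ 3a = f0
byte 5: (f4 ⊕ fe) ⊕ 78 = 0a ⊕ 78 = 72
byte 6: (17 ⊕ 82) ⊕ 20 = 95 ⊕ 20 = b5
byte 7: (4a ⊕ 08) ⊕ 6c = 42 ⊕ 6c = 2e
byte 8: (8d ⊕ ea) ⊕ 6f = 67 ⊕ 6f = 08
byte 9: (19 ⊕ 44) ⊕ 67 = 5d ⊕ 67 = 3a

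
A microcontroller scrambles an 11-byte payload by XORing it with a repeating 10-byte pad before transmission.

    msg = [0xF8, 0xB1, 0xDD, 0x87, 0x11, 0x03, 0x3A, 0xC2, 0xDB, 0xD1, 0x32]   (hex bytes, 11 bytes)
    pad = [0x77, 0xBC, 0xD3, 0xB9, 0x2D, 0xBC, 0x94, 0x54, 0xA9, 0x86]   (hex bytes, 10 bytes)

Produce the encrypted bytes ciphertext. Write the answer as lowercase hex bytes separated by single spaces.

The 10-byte key repeats, so the effective keystream is 77 bc d3 b9 2d bc 94 54 a9 86 77.
byte 0: f8 ^ 77 = 8f
byte 1: b1 ^ bc = 0d
byte 2: dd ^ d3 = 0e
byte 3: 87 ^ b9 = 3e
byte 4: 11 ^ 2d = 3c
byte 5: 03 ^ bc = bf
byte 6: 3a ^ 94 = ae
byte 7: c2 ^ 54 = 96
byte 8: db ^ a9 = 72
byte 9: d1 ^ 86 = 57
byte 10: 32 ^ 77 = 45

8f 0d 0e 3e 3c bf ae 96 72 57 45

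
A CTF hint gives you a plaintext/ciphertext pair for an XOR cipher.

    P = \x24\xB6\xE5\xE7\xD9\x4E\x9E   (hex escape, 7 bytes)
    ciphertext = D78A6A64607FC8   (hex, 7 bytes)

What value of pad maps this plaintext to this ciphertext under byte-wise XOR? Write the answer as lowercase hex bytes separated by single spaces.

f3 3c 8f 83 b9 31 56

Since ciphertext = P ⊕ pad, XORing both sides with P gives pad = P ⊕ ciphertext.
24 ⊕ d7 = f3
b6 ⊕ 8a = 3c
e5 ⊕ 6a = 8f
e7 ⊕ 64 = 83
d9 ⊕ 60 = b9
4e ⊕ 7f = 31
9e ⊕ c8 = 56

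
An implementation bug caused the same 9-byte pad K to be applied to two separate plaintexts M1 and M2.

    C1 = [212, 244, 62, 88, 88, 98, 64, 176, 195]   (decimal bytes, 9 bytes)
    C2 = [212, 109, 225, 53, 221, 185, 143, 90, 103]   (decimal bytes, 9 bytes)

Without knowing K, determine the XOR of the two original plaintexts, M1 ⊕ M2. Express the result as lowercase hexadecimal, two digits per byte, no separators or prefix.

0099df6d85dbcfeaa4

C1 ⊕ C2 = (M1 ⊕ K) ⊕ (M2 ⊕ K) = M1 ⊕ M2 — the shared key cancels under XOR.
byte 0: d4 XOR d4 = 00
byte 1: f4 XOR 6d = 99
byte 2: 3e XOR e1 = df
byte 3: 58 XOR 35 = 6d
byte 4: 58 XOR dd = 85
byte 5: 62 XOR b9 = db
byte 6: 40 XOR 8f = cf
byte 7: b0 XOR 5a = ea
byte 8: c3 XOR 67 = a4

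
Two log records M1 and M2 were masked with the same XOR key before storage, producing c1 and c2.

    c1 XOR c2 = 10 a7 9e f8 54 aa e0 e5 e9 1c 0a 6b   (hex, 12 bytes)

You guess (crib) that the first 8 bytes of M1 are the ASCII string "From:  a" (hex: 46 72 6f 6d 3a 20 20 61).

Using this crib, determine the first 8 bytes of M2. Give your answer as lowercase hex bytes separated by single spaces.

Since c1 ⊕ c2 = M1 ⊕ M2, XORing with the guessed M1 bytes yields the corresponding M2 bytes: M2 = (c1 ⊕ c2) ⊕ M1.
byte 0: 10 ⊕ 46 = 56
byte 1: a7 ⊕ 72 = d5
byte 2: 9e ⊕ 6f = f1
byte 3: f8 ⊕ 6d = 95
byte 4: 54 ⊕ 3a = 6e
byte 5: aa ⊕ 20 = 8a
byte 6: e0 ⊕ 20 = c0
byte 7: e5 ⊕ 61 = 84

56 d5 f1 95 6e 8a c0 84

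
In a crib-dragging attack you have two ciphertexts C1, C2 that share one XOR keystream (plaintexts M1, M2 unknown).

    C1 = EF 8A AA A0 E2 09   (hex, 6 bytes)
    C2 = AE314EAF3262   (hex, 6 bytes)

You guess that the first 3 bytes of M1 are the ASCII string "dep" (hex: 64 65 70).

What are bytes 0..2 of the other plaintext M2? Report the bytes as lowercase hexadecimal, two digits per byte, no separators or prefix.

25de94

First, C1 ⊕ C2 = (M1 ⊕ K) ⊕ (M2 ⊕ K) = M1 ⊕ M2, so the key drops out. Then M2 = (M1 ⊕ M2) ⊕ M1 over the first 3 bytes.
byte 0: (ef ^ ae) ^ 64 = 41 ^ 64 = 25
byte 1: (8a ^ 31) ^ 65 = bb ^ 65 = de
byte 2: (aa ^ 4e) ^ 70 = e4 ^ 70 = 94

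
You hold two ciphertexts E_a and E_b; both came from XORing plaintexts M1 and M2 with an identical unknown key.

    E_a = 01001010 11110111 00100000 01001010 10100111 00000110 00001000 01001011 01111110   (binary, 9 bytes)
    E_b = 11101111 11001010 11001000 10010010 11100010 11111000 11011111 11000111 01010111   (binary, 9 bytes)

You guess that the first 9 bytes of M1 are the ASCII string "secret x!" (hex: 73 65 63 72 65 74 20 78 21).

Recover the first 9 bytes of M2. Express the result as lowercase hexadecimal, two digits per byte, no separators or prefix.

First, E_a ⊕ E_b = (M1 ⊕ K) ⊕ (M2 ⊕ K) = M1 ⊕ M2, so the key drops out. Then M2 = (M1 ⊕ M2) ⊕ M1 over the first 9 bytes.
byte 0: (4a xor ef) xor 73 = a5 xor 73 = d6
byte 1: (f7 xor ca) xor 65 = 3d xor 65 = 58
byte 2: (20 xor c8) xor 63 = e8 xor 63 = 8b
byte 3: (4a xor 92) xor 72 = d8 xor 72 = aa
byte 4: (a7 xor e2) xor 65 = 45 xor 65 = 20
byte 5: (06 xor f8) xor 74 = fe xor 74 = 8a
byte 6: (08 xor df) xor 20 = d7 xor 20 = f7
byte 7: (4b xor c7) xor 78 = 8c xor 78 = f4
byte 8: (7e xor 57) xor 21 = 29 xor 21 = 08

d6588baa208af7f408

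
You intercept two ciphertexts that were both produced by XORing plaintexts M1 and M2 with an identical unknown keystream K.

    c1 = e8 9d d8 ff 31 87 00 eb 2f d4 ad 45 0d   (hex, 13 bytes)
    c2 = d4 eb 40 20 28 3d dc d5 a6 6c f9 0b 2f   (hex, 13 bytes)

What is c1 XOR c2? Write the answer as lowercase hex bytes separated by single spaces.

c1 ⊕ c2 = (M1 ⊕ K) ⊕ (M2 ⊕ K) = M1 ⊕ M2 — the shared key cancels under XOR.
e8 XOR d4 = 3c
9d XOR eb = 76
d8 XOR 40 = 98
ff XOR 20 = df
31 XOR 28 = 19
87 XOR 3d = ba
00 XOR dc = dc
eb XOR d5 = 3e
2f XOR a6 = 89
d4 XOR 6c = b8
ad XOR f9 = 54
45 XOR 0b = 4e
0d XOR 2f = 22

3c 76 98 df 19 ba dc 3e 89 b8 54 4e 22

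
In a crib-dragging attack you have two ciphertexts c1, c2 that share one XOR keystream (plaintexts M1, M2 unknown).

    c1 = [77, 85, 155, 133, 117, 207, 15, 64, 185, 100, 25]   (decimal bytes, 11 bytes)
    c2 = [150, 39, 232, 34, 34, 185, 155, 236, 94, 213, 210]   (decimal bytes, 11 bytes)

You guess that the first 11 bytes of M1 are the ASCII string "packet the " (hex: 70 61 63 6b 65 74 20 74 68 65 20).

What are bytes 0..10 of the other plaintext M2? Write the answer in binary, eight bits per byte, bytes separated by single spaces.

First, c1 ⊕ c2 = (M1 ⊕ K) ⊕ (M2 ⊕ K) = M1 ⊕ M2, so the key drops out. Then M2 = (M1 ⊕ M2) ⊕ M1 over the first 11 bytes.
byte 0: (4d ^ 96) ^ 70 = db ^ 70 = ab
byte 1: (55 ^ 27) ^ 61 = 72 ^ 61 = 13
byte 2: (9b ^ e8) ^ 63 = 73 ^ 63 = 10
byte 3: (85 ^ 22) ^ 6b = a7 ^ 6b = cc
byte 4: (75 ^ 22) ^ 65 = 57 ^ 65 = 32
byte 5: (cf ^ b9) ^ 74 = 76 ^ 74 = 02
byte 6: (0f ^ 9b) ^ 20 = 94 ^ 20 = b4
byte 7: (40 ^ ec) ^ 74 = ac ^ 74 = d8
byte 8: (b9 ^ 5e) ^ 68 = e7 ^ 68 = 8f
byte 9: (64 ^ d5) ^ 65 = b1 ^ 65 = d4
byte 10: (19 ^ d2) ^ 20 = cb ^ 20 = eb

10101011 00010011 00010000 11001100 00110010 00000010 10110100 11011000 10001111 11010100 11101011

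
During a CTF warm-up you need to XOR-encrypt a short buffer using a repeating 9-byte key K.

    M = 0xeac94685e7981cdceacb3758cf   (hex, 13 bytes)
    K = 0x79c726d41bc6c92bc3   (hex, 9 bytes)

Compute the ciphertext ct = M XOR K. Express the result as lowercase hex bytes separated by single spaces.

93 0e 60 51 fc 5e d5 f7 29 b2 f0 7e 1b

The 9-byte key repeats, so the effective keystream is 79 c7 26 d4 1b c6 c9 2b c3 79 c7 26 d4.
byte 0: ea xor 79 = 93
byte 1: c9 xor c7 = 0e
byte 2: 46 xor 26 = 60
byte 3: 85 xor d4 = 51
byte 4: e7 xor 1b = fc
byte 5: 98 xor c6 = 5e
byte 6: 1c xor c9 = d5
byte 7: dc xor 2b = f7
byte 8: ea xor c3 = 29
byte 9: cb xor 79 = b2
byte 10: 37 xor c7 = f0
byte 11: 58 xor 26 = 7e
byte 12: cf xor d4 = 1b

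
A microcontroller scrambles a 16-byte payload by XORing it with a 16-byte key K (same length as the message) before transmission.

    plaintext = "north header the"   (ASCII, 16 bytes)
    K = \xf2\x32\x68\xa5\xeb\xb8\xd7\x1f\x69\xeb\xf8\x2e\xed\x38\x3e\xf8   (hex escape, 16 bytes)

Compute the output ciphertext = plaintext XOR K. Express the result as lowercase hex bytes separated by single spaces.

9c 5d 1a d1 83 98 bf 7a 08 8f 9d 5c cd 4c 56 9d

6e ⊕ f2 = 9c
6f ⊕ 32 = 5d
72 ⊕ 68 = 1a
74 ⊕ a5 = d1
68 ⊕ eb = 83
20 ⊕ b8 = 98
68 ⊕ d7 = bf
65 ⊕ 1f = 7a
61 ⊕ 69 = 08
64 ⊕ eb = 8f
65 ⊕ f8 = 9d
72 ⊕ 2e = 5c
20 ⊕ ed = cd
74 ⊕ 38 = 4c
68 ⊕ 3e = 56
65 ⊕ f8 = 9d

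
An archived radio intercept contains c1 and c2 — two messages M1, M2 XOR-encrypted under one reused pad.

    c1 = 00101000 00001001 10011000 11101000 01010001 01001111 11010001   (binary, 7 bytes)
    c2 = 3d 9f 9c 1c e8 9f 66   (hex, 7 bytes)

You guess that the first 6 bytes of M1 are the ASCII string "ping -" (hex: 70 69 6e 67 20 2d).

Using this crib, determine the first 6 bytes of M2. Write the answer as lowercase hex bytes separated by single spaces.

First, c1 ⊕ c2 = (M1 ⊕ K) ⊕ (M2 ⊕ K) = M1 ⊕ M2, so the key drops out. Then M2 = (M1 ⊕ M2) ⊕ M1 over the first 6 bytes.
byte 0: (28 ^ 3d) ^ 70 = 15 ^ 70 = 65
byte 1: (09 ^ 9f) ^ 69 = 96 ^ 69 = ff
byte 2: (98 ^ 9c) ^ 6e = 04 ^ 6e = 6a
byte 3: (e8 ^ 1c) ^ 67 = f4 ^ 67 = 93
byte 4: (51 ^ e8) ^ 20 = b9 ^ 20 = 99
byte 5: (4f ^ 9f) ^ 2d = d0 ^ 2d = fd

65 ff 6a 93 99 fd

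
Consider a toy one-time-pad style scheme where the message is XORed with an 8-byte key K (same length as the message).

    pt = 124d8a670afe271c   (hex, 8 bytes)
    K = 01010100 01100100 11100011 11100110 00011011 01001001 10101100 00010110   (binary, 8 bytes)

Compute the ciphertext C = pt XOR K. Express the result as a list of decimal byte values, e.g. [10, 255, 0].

[70, 41, 105, 129, 17, 183, 139, 10]

XOR is its own inverse, so applying the key byte-wise gives the result directly.
byte 0: 12 ^ 54 = 46
byte 1: 4d ^ 64 = 29
byte 2: 8a ^ e3 = 69
byte 3: 67 ^ e6 = 81
byte 4: 0a ^ 1b = 11
byte 5: fe ^ 49 = b7
byte 6: 27 ^ ac = 8b
byte 7: 1c ^ 16 = 0a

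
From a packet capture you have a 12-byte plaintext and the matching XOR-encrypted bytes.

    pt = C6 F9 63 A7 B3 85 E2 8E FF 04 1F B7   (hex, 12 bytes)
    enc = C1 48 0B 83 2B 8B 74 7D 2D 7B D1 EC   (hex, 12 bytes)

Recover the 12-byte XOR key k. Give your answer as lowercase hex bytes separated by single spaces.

07 b1 68 24 98 0e 96 f3 d2 7f ce 5b

Since enc = pt ⊕ k, XORing both sides with pt gives k = pt ⊕ enc.
c6 XOR c1 = 07
f9 XOR 48 = b1
63 XOR 0b = 68
a7 XOR 83 = 24
b3 XOR 2b = 98
85 XOR 8b = 0e
e2 XOR 74 = 96
8e XOR 7d = f3
ff XOR 2d = d2
04 XOR 7b = 7f
1f XOR d1 = ce
b7 XOR ec = 5b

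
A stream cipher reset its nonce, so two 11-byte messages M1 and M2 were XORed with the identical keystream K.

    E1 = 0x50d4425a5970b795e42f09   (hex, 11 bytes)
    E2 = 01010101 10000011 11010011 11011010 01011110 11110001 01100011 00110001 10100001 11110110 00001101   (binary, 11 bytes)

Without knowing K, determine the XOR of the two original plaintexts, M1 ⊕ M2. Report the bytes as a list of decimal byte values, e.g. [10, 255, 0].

[5, 87, 145, 128, 7, 129, 212, 164, 69, 217, 4]

E1 ⊕ E2 = (M1 ⊕ K) ⊕ (M2 ⊕ K) = M1 ⊕ M2 — the shared key cancels under XOR.
50 xor 55 = 05
d4 xor 83 = 57
42 xor d3 = 91
5a xor da = 80
59 xor 5e = 07
70 xor f1 = 81
b7 xor 63 = d4
95 xor 31 = a4
e4 xor a1 = 45
2f xor f6 = d9
09 xor 0d = 04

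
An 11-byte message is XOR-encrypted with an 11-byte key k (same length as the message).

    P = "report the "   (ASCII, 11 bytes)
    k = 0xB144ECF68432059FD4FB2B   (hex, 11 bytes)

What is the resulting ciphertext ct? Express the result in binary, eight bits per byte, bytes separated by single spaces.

72 ^ b1 = c3
65 ^ 44 = 21
70 ^ ec = 9c
6f ^ f6 = 99
72 ^ 84 = f6
74 ^ 32 = 46
20 ^ 05 = 25
74 ^ 9f = eb
68 ^ d4 = bc
65 ^ fb = 9e
20 ^ 2b = 0b

11000011 00100001 10011100 10011001 11110110 01000110 00100101 11101011 10111100 10011110 00001011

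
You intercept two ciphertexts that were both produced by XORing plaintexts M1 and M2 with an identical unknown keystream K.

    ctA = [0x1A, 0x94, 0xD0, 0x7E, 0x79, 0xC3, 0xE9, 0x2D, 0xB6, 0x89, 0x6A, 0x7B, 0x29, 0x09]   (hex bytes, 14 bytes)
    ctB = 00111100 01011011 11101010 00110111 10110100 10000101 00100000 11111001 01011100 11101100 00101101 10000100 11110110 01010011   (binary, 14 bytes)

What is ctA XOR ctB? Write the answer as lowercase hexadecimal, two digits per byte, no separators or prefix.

ctA ⊕ ctB = (M1 ⊕ K) ⊕ (M2 ⊕ K) = M1 ⊕ M2 — the shared key cancels under XOR.
1a xor 3c = 26
94 xor 5b = cf
d0 xor ea = 3a
7e xor 37 = 49
79 xor b4 = cd
c3 xor 85 = 46
e9 xor 20 = c9
2d xor f9 = d4
b6 xor 5c = ea
89 xor ec = 65
6a xor 2d = 47
7b xor 84 = ff
29 xor f6 = df
09 xor 53 = 5a

26cf3a49cd46c9d4ea6547ffdf5a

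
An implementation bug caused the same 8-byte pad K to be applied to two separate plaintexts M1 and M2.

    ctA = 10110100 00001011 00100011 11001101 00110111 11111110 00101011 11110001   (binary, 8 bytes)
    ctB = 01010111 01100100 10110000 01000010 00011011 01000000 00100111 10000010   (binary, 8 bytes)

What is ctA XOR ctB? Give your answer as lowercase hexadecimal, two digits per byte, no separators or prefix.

e36f938f2cbe0c73

ctA ⊕ ctB = (M1 ⊕ K) ⊕ (M2 ⊕ K) = M1 ⊕ M2 — the shared key cancels under XOR.
b4 xor 57 = e3
0b xor 64 = 6f
23 xor b0 = 93
cd xor 42 = 8f
37 xor 1b = 2c
fe xor 40 = be
2b xor 27 = 0c
f1 xor 82 = 73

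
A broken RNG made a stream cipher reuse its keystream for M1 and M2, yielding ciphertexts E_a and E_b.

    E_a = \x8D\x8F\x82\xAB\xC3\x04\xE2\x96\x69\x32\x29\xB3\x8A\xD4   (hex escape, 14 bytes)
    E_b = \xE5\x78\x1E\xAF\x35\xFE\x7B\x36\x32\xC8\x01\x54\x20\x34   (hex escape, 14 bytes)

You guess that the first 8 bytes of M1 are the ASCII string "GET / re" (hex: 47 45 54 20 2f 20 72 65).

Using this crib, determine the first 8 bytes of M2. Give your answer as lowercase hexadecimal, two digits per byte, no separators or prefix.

2fb2c824d9daebc5

First, E_a ⊕ E_b = (M1 ⊕ K) ⊕ (M2 ⊕ K) = M1 ⊕ M2, so the key drops out. Then M2 = (M1 ⊕ M2) ⊕ M1 over the first 8 bytes.
byte 0: (8d ⊕ e5) ⊕ 47 = 68 ⊕ 47 = 2f
byte 1: (8f ⊕ 78) ⊕ 45 = f7 ⊕ 45 = b2
byte 2: (82 ⊕ 1e) ⊕ 54 = 9c ⊕ 54 = c8
byte 3: (ab ⊕ af) ⊕ 20 = 04 ⊕ 20 = 24
byte 4: (c3 ⊕ 35) ⊕ 2f = f6 ⊕ 2f = d9
byte 5: (04 ⊕ fe) ⊕ 20 = fa ⊕ 20 = da
byte 6: (e2 ⊕ 7b) ⊕ 72 = 99 ⊕ 72 = eb
byte 7: (96 ⊕ 36) ⊕ 65 = a0 ⊕ 65 = c5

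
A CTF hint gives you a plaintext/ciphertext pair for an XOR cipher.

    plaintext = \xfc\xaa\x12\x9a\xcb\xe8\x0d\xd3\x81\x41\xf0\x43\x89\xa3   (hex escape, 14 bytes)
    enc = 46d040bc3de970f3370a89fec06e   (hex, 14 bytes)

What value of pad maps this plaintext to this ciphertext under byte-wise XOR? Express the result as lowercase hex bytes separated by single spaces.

Since enc = plaintext ⊕ pad, XORing both sides with plaintext gives pad = plaintext ⊕ enc.
fc ^ 46 = ba
aa ^ d0 = 7a
12 ^ 40 = 52
9a ^ bc = 26
cb ^ 3d = f6
e8 ^ e9 = 01
0d ^ 70 = 7d
d3 ^ f3 = 20
81 ^ 37 = b6
41 ^ 0a = 4b
f0 ^ 89 = 79
43 ^ fe = bd
89 ^ c0 = 49
a3 ^ 6e = cd

ba 7a 52 26 f6 01 7d 20 b6 4b 79 bd 49 cd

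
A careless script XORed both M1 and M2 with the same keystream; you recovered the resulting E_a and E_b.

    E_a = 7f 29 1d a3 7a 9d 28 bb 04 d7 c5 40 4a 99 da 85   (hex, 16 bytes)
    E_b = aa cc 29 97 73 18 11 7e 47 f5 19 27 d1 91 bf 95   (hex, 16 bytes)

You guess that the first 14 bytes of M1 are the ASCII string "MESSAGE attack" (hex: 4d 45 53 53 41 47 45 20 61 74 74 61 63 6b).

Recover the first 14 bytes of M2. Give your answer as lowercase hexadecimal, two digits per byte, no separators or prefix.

98a0676748c27ce52256a806f863

First, E_a ⊕ E_b = (M1 ⊕ K) ⊕ (M2 ⊕ K) = M1 ⊕ M2, so the key drops out. Then M2 = (M1 ⊕ M2) ⊕ M1 over the first 14 bytes.
byte 0: (7f ^ aa) ^ 4d = d5 ^ 4d = 98
byte 1: (29 ^ cc) ^ 45 = e5 ^ 45 = a0
byte 2: (1d ^ 29) ^ 53 = 34 ^ 53 = 67
byte 3: (a3 ^ 97) ^ 53 = 34 ^ 53 = 67
byte 4: (7a ^ 73) ^ 41 = 09 ^ 41 = 48
byte 5: (9d ^ 18) ^ 47 = 85 ^ 47 = c2
byte 6: (28 ^ 11) ^ 45 = 39 ^ 45 = 7c
byte 7: (bb ^ 7e) ^ 20 = c5 ^ 20 = e5
byte 8: (04 ^ 47) ^ 61 = 43 ^ 61 = 22
byte 9: (d7 ^ f5) ^ 74 = 22 ^ 74 = 56
byte 10: (c5 ^ 19) ^ 74 = dc ^ 74 = a8
byte 11: (40 ^ 27) ^ 61 = 67 ^ 61 = 06
byte 12: (4a ^ d1) ^ 63 = 9b ^ 63 = f8
byte 13: (99 ^ 91) ^ 6b = 08 ^ 6b = 63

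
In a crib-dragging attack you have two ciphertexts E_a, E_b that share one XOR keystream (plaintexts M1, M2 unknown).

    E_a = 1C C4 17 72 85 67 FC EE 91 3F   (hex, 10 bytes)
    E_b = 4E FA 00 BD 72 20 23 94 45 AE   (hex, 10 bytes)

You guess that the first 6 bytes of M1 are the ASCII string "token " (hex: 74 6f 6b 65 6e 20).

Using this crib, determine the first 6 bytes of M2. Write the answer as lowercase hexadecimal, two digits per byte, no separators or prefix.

26517caa9967

First, E_a ⊕ E_b = (M1 ⊕ K) ⊕ (M2 ⊕ K) = M1 ⊕ M2, so the key drops out. Then M2 = (M1 ⊕ M2) ⊕ M1 over the first 6 bytes.
byte 0: (1c ^ 4e) ^ 74 = 52 ^ 74 = 26
byte 1: (c4 ^ fa) ^ 6f = 3e ^ 6f = 51
byte 2: (17 ^ 00) ^ 6b = 17 ^ 6b = 7c
byte 3: (72 ^ bd) ^ 65 = cf ^ 65 = aa
byte 4: (85 ^ 72) ^ 6e = f7 ^ 6e = 99
byte 5: (67 ^ 20) ^ 20 = 47 ^ 20 = 67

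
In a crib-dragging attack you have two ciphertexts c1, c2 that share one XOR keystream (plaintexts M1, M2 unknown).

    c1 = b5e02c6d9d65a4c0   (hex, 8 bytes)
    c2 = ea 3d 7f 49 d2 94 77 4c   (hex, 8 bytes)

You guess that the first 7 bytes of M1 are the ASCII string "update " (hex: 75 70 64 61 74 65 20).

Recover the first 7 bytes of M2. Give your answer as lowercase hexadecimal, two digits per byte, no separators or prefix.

First, c1 ⊕ c2 = (M1 ⊕ K) ⊕ (M2 ⊕ K) = M1 ⊕ M2, so the key drops out. Then M2 = (M1 ⊕ M2) ⊕ M1 over the first 7 bytes.
byte 0: (b5 XOR ea) XOR 75 = 5f XOR 75 = 2a
byte 1: (e0 XOR 3d) XOR 70 = dd XOR 70 = ad
byte 2: (2c XOR 7f) XOR 64 = 53 XOR 64 = 37
byte 3: (6d XOR 49) XOR 61 = 24 XOR 61 = 45
byte 4: (9d XOR d2) XOR 74 = 4f XOR 74 = 3b
byte 5: (65 XOR 94) XOR 65 = f1 XOR 65 = 94
byte 6: (a4 XOR 77) XOR 20 = d3 XOR 20 = f3

2aad37453b94f3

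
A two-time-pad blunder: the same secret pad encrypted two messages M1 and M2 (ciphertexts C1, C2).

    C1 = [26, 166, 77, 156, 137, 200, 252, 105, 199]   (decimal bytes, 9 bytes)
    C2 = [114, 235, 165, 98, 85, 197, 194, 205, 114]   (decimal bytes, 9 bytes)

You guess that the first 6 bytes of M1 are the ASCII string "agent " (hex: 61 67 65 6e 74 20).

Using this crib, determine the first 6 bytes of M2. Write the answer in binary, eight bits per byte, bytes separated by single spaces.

00001001 00101010 10001101 10010000 10101000 00101101

First, C1 ⊕ C2 = (M1 ⊕ K) ⊕ (M2 ⊕ K) = M1 ⊕ M2, so the key drops out. Then M2 = (M1 ⊕ M2) ⊕ M1 over the first 6 bytes.
byte 0: (1a ⊕ 72) ⊕ 61 = 68 ⊕ 61 = 09
byte 1: (a6 ⊕ eb) ⊕ 67 = 4d ⊕ 67 = 2a
byte 2: (4d ⊕ a5) ⊕ 65 = e8 ⊕ 65 = 8d
byte 3: (9c ⊕ 62) ⊕ 6e = fe ⊕ 6e = 90
byte 4: (89 ⊕ 55) ⊕ 74 = dc ⊕ 74 = a8
byte 5: (c8 ⊕ c5) ⊕ 20 = 0d ⊕ 20 = 2d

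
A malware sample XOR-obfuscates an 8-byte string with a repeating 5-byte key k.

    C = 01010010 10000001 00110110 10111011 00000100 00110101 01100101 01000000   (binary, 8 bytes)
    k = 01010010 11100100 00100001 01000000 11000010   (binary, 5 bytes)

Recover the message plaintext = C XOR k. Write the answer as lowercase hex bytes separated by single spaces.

00 65 17 fb c6 67 81 61

The 5-byte key repeats, so the effective keystream is 52 e4 21 40 c2 52 e4 21.
byte 0: 01010010 XOR 01010010 = 00000000
byte 1: 10000001 XOR 11100100 = 01100101
byte 2: 00110110 XOR 00100001 = 00010111
byte 3: 10111011 XOR 01000000 = 11111011
byte 4: 00000100 XOR 11000010 = 11000110
byte 5: 00110101 XOR 01010010 = 01100111
byte 6: 01100101 XOR 11100100 = 10000001
byte 7: 01000000 XOR 00100001 = 01100001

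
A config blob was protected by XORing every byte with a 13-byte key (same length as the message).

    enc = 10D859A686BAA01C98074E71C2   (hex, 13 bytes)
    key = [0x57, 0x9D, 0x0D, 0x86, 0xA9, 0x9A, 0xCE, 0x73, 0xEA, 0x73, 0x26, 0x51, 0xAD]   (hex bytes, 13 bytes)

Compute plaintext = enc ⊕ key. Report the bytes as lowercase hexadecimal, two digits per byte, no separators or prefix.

10 xor 57 = 47
d8 xor 9d = 45
59 xor 0d = 54
a6 xor 86 = 20
86 xor a9 = 2f
ba xor 9a = 20
a0 xor ce = 6e
1c xor 73 = 6f
98 xor ea = 72
07 xor 73 = 74
4e xor 26 = 68
71 xor 51 = 20
c2 xor ad = 6f

474554202f206e6f727468206f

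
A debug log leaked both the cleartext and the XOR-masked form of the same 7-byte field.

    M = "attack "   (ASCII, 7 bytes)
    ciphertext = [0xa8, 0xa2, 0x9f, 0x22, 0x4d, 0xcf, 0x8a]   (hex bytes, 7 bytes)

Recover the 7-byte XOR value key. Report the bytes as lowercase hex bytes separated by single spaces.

c9 d6 eb 43 2e a4 aa

Since ciphertext = M ⊕ key, XORing both sides with M gives key = M ⊕ ciphertext.
byte 0: 61 ⊕ a8 = c9
byte 1: 74 ⊕ a2 = d6
byte 2: 74 ⊕ 9f = eb
byte 3: 61 ⊕ 22 = 43
byte 4: 63 ⊕ 4d = 2e
byte 5: 6b ⊕ cf = a4
byte 6: 20 ⊕ 8a = aa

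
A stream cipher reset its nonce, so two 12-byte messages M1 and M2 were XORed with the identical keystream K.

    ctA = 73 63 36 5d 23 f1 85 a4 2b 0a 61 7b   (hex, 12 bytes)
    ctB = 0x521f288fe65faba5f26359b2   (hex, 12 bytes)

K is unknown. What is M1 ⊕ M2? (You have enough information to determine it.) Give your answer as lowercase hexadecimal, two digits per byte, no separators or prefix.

217c1ed2c5ae2e01d96938c9

ctA ⊕ ctB = (M1 ⊕ K) ⊕ (M2 ⊕ K) = M1 ⊕ M2 — the shared key cancels under XOR.
115 xor  82 =  33
 99 xor  31 = 124
 54 xor  40 =  30
 93 xor 143 = 210
 35 xor 230 = 197
241 xor  95 = 174
133 xor 171 =  46
164 xor 165 =   1
 43 xor 242 = 217
 10 xor  99 = 105
 97 xor  89 =  56
123 xor 178 = 201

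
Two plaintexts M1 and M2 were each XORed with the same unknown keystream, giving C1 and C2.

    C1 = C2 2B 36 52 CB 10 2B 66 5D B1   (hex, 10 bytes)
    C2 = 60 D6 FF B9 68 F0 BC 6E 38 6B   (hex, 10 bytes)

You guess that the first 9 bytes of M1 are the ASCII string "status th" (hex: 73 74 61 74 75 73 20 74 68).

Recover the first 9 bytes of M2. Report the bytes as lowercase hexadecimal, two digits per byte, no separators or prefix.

d189a89fd693b77c0d

First, C1 ⊕ C2 = (M1 ⊕ K) ⊕ (M2 ⊕ K) = M1 ⊕ M2, so the key drops out. Then M2 = (M1 ⊕ M2) ⊕ M1 over the first 9 bytes.
byte 0: (c2 ^ 60) ^ 73 = a2 ^ 73 = d1
byte 1: (2b ^ d6) ^ 74 = fd ^ 74 = 89
byte 2: (36 ^ ff) ^ 61 = c9 ^ 61 = a8
byte 3: (52 ^ b9) ^ 74 = eb ^ 74 = 9f
byte 4: (cb ^ 68) ^ 75 = a3 ^ 75 = d6
byte 5: (10 ^ f0) ^ 73 = e0 ^ 73 = 93
byte 6: (2b ^ bc) ^ 20 = 97 ^ 20 = b7
byte 7: (66 ^ 6e) ^ 74 = 08 ^ 74 = 7c
byte 8: (5d ^ 38) ^ 68 = 65 ^ 68 = 0d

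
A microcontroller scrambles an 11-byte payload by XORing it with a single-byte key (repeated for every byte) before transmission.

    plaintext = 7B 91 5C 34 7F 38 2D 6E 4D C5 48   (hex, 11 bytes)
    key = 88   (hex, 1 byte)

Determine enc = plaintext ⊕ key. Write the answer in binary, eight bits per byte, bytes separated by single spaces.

11110011 00011001 11010100 10111100 11110111 10110000 10100101 11100110 11000101 01001101 11000000

The 1-byte key repeats, so the effective keystream is 88 88 88 88 88 88 88 88 88 88 88.
byte 0: 7b ^ 88 = f3
byte 1: 91 ^ 88 = 19
byte 2: 5c ^ 88 = d4
byte 3: 34 ^ 88 = bc
byte 4: 7f ^ 88 = f7
byte 5: 38 ^ 88 = b0
byte 6: 2d ^ 88 = a5
byte 7: 6e ^ 88 = e6
byte 8: 4d ^ 88 = c5
byte 9: c5 ^ 88 = 4d
byte 10: 48 ^ 88 = c0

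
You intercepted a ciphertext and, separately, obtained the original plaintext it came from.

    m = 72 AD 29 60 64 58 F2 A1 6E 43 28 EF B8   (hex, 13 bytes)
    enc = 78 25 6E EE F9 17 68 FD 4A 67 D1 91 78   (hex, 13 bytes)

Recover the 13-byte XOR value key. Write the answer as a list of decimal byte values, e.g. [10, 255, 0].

Since enc = m ⊕ key, XORing both sides with m gives key = m ⊕ enc.
byte 0: 01110010 XOR 01111000 = 00001010
byte 1: 10101101 XOR 00100101 = 10001000
byte 2: 00101001 XOR 01101110 = 01000111
byte 3: 01100000 XOR 11101110 = 10001110
byte 4: 01100100 XOR 11111001 = 10011101
byte 5: 01011000 XOR 00010111 = 01001111
byte 6: 11110010 XOR 01101000 = 10011010
byte 7: 10100001 XOR 11111101 = 01011100
byte 8: 01101110 XOR 01001010 = 00100100
byte 9: 01000011 XOR 01100111 = 00100100
byte 10: 00101000 XOR 11010001 = 11111001
byte 11: 11101111 XOR 10010001 = 01111110
byte 12: 10111000 XOR 01111000 = 11000000

[10, 136, 71, 142, 157, 79, 154, 92, 36, 36, 249, 126, 192]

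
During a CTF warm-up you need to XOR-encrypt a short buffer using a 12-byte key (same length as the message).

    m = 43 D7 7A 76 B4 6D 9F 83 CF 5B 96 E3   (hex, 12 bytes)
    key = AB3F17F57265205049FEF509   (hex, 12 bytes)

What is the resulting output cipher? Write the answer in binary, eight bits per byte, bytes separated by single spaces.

XOR is its own inverse, so applying the key byte-wise gives the result directly.
43 XOR ab = e8
d7 XOR 3f = e8
7a XOR 17 = 6d
76 XOR f5 = 83
b4 XOR 72 = c6
6d XOR 65 = 08
9f XOR 20 = bf
83 XOR 50 = d3
cf XOR 49 = 86
5b XOR fe = a5
96 XOR f5 = 63
e3 XOR 09 = ea

11101000 11101000 01101101 10000011 11000110 00001000 10111111 11010011 10000110 10100101 01100011 11101010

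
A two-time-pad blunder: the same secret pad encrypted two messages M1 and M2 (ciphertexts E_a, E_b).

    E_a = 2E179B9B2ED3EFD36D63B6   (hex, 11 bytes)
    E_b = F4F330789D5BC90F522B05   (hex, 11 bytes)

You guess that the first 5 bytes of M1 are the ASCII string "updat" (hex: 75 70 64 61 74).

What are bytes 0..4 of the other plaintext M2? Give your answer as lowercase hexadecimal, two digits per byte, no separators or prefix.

af94cf82c7

First, E_a ⊕ E_b = (M1 ⊕ K) ⊕ (M2 ⊕ K) = M1 ⊕ M2, so the key drops out. Then M2 = (M1 ⊕ M2) ⊕ M1 over the first 5 bytes.
byte 0: (2e ⊕ f4) ⊕ 75 = da ⊕ 75 = af
byte 1: (17 ⊕ f3) ⊕ 70 = e4 ⊕ 70 = 94
byte 2: (9b ⊕ 30) ⊕ 64 = ab ⊕ 64 = cf
byte 3: (9b ⊕ 78) ⊕ 61 = e3 ⊕ 61 = 82
byte 4: (2e ⊕ 9d) ⊕ 74 = b3 ⊕ 74 = c7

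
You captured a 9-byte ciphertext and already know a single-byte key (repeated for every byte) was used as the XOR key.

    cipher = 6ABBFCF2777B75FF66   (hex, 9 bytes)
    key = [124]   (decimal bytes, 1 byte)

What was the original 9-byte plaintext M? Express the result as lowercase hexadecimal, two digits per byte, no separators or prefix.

16c7808e0b0709831a

The 1-byte key repeats, so the effective keystream is 7c 7c 7c 7c 7c 7c 7c 7c 7c.
byte 0: 01101010 ⊕ 01111100 = 00010110
byte 1: 10111011 ⊕ 01111100 = 11000111
byte 2: 11111100 ⊕ 01111100 = 10000000
byte 3: 11110010 ⊕ 01111100 = 10001110
byte 4: 01110111 ⊕ 01111100 = 00001011
byte 5: 01111011 ⊕ 01111100 = 00000111
byte 6: 01110101 ⊕ 01111100 = 00001001
byte 7: 11111111 ⊕ 01111100 = 10000011
byte 8: 01100110 ⊕ 01111100 = 00011010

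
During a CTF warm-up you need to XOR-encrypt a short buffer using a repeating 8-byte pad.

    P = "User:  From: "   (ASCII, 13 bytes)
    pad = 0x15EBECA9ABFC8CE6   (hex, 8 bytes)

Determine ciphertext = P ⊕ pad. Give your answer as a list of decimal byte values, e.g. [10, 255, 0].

The 8-byte key repeats, so the effective keystream is 15 eb ec a9 ab fc 8c e6 15 eb ec a9 ab.
byte 0: 55 ^ 15 = 40
byte 1: 73 ^ eb = 98
byte 2: 65 ^ ec = 89
byte 3: 72 ^ a9 = db
byte 4: 3a ^ ab = 91
byte 5: 20 ^ fc = dc
byte 6: 20 ^ 8c = ac
byte 7: 46 ^ e6 = a0
byte 8: 72 ^ 15 = 67
byte 9: 6f ^ eb = 84
byte 10: 6d ^ ec = 81
byte 11: 3a ^ a9 = 93
byte 12: 20 ^ ab = 8b

[64, 152, 137, 219, 145, 220, 172, 160, 103, 132, 129, 147, 139]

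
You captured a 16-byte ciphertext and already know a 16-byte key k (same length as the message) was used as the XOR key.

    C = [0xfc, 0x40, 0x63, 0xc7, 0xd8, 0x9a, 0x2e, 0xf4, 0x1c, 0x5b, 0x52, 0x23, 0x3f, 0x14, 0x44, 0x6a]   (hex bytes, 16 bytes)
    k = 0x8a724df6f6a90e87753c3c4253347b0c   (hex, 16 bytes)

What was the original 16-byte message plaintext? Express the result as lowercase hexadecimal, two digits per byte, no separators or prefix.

XOR is its own inverse, so applying the key byte-wise gives the result directly.
252 ⊕ 138 = 118
 64 ⊕ 114 =  50
 99 ⊕  77 =  46
199 ⊕ 246 =  49
216 ⊕ 246 =  46
154 ⊕ 169 =  51
 46 ⊕  14 =  32
244 ⊕ 135 = 115
 28 ⊕ 117 = 105
 91 ⊕  60 = 103
 82 ⊕  60 = 110
 35 ⊕  66 =  97
 63 ⊕  83 = 108
 20 ⊕  52 =  32
 68 ⊕ 123 =  63
106 ⊕  12 = 102

76322e312e33207369676e616c203f66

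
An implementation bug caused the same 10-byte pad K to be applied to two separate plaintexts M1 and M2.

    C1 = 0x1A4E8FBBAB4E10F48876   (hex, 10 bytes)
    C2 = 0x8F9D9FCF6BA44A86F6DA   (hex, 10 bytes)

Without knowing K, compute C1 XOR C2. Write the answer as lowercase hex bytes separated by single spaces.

C1 ⊕ C2 = (M1 ⊕ K) ⊕ (M2 ⊕ K) = M1 ⊕ M2 — the shared key cancels under XOR.
1a ⊕ 8f = 95
4e ⊕ 9d = d3
8f ⊕ 9f = 10
bb ⊕ cf = 74
ab ⊕ 6b = c0
4e ⊕ a4 = ea
10 ⊕ 4a = 5a
f4 ⊕ 86 = 72
88 ⊕ f6 = 7e
76 ⊕ da = ac

95 d3 10 74 c0 ea 5a 72 7e ac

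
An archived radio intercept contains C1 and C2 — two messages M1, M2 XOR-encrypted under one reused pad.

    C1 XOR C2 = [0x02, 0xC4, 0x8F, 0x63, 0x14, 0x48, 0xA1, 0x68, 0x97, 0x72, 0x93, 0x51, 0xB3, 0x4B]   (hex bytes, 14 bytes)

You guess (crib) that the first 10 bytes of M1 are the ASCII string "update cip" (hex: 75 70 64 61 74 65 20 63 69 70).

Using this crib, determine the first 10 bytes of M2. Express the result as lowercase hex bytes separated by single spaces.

77 b4 eb 02 60 2d 81 0b fe 02

Since C1 ⊕ C2 = M1 ⊕ M2, XORing with the guessed M1 bytes yields the corresponding M2 bytes: M2 = (C1 ⊕ C2) ⊕ M1.
00000010 XOR 01110101 = 01110111
11000100 XOR 01110000 = 10110100
10001111 XOR 01100100 = 11101011
01100011 XOR 01100001 = 00000010
00010100 XOR 01110100 = 01100000
01001000 XOR 01100101 = 00101101
10100001 XOR 00100000 = 10000001
01101000 XOR 01100011 = 00001011
10010111 XOR 01101001 = 11111110
01110010 XOR 01110000 = 00000010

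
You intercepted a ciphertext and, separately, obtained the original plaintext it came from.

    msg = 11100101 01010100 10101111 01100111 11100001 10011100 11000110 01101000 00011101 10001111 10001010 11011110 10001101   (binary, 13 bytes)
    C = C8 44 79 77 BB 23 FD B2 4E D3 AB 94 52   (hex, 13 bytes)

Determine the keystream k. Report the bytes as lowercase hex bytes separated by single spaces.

2d 10 d6 10 5a bf 3b da 53 5c 21 4a df

Since C = msg ⊕ k, XORing both sides with msg gives k = msg ⊕ C.
229 XOR 200 =  45
 84 XOR  68 =  16
175 XOR 121 = 214
103 XOR 119 =  16
225 XOR 187 =  90
156 XOR  35 = 191
198 XOR 253 =  59
104 XOR 178 = 218
 29 XOR  78 =  83
143 XOR 211 =  92
138 XOR 171 =  33
222 XOR 148 =  74
141 XOR  82 = 223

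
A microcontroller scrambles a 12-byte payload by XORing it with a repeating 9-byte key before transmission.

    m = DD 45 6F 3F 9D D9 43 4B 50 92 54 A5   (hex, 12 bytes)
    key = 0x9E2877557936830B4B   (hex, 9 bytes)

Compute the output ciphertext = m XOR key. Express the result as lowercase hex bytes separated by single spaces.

The 9-byte key repeats, so the effective keystream is 9e 28 77 55 79 36 83 0b 4b 9e 28 77.
byte 0: dd xor 9e = 43
byte 1: 45 xor 28 = 6d
byte 2: 6f xor 77 = 18
byte 3: 3f xor 55 = 6a
byte 4: 9d xor 79 = e4
byte 5: d9 xor 36 = ef
byte 6: 43 xor 83 = c0
byte 7: 4b xor 0b = 40
byte 8: 50 xor 4b = 1b
byte 9: 92 xor 9e = 0c
byte 10: 54 xor 28 = 7c
byte 11: a5 xor 77 = d2

43 6d 18 6a e4 ef c0 40 1b 0c 7c d2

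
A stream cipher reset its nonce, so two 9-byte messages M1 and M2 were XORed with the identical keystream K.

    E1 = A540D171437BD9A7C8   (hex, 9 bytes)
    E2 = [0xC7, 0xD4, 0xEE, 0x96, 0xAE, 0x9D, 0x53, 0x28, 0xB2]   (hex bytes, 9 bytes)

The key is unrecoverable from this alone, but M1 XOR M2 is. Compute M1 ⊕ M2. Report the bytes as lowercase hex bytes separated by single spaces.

62 94 3f e7 ed e6 8a 8f 7a

E1 ⊕ E2 = (M1 ⊕ K) ⊕ (M2 ⊕ K) = M1 ⊕ M2 — the shared key cancels under XOR.
byte 0: 10100101 ⊕ 11000111 = 01100010
byte 1: 01000000 ⊕ 11010100 = 10010100
byte 2: 11010001 ⊕ 11101110 = 00111111
byte 3: 01110001 ⊕ 10010110 = 11100111
byte 4: 01000011 ⊕ 10101110 = 11101101
byte 5: 01111011 ⊕ 10011101 = 11100110
byte 6: 11011001 ⊕ 01010011 = 10001010
byte 7: 10100111 ⊕ 00101000 = 10001111
byte 8: 11001000 ⊕ 10110010 = 01111010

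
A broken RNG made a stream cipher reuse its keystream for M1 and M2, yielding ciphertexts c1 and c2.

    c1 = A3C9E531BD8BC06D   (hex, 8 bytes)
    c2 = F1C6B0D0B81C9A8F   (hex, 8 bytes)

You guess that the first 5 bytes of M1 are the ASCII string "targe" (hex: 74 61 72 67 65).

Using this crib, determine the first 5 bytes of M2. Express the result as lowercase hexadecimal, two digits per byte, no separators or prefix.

First, c1 ⊕ c2 = (M1 ⊕ K) ⊕ (M2 ⊕ K) = M1 ⊕ M2, so the key drops out. Then M2 = (M1 ⊕ M2) ⊕ M1 over the first 5 bytes.
byte 0: (a3 ^ f1) ^ 74 = 52 ^ 74 = 26
byte 1: (c9 ^ c6) ^ 61 = 0f ^ 61 = 6e
byte 2: (e5 ^ b0) ^ 72 = 55 ^ 72 = 27
byte 3: (31 ^ d0) ^ 67 = e1 ^ 67 = 86
byte 4: (bd ^ b8) ^ 65 = 05 ^ 65 = 60

266e278660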